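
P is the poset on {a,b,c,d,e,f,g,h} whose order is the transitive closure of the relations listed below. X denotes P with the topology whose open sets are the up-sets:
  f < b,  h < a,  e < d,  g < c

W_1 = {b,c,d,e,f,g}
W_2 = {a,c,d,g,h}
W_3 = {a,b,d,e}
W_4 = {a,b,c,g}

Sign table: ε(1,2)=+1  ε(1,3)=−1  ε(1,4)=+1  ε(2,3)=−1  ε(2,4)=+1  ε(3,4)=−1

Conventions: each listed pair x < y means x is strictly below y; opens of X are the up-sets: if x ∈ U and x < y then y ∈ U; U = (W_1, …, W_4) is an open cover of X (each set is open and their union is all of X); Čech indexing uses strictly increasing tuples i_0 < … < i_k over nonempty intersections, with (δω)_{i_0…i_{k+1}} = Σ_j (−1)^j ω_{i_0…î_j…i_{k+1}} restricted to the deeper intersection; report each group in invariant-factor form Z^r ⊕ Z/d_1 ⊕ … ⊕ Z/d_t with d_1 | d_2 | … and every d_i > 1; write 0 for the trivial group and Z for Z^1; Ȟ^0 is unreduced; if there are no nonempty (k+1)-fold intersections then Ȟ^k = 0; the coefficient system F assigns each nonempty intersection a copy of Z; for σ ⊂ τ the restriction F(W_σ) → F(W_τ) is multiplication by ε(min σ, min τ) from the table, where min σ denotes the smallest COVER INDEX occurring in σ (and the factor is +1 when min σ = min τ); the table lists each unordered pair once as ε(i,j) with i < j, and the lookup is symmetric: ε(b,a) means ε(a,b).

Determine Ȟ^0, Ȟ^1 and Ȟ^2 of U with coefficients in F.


Ȟ^0(U;F) ≅ Z, Ȟ^1(U;F) ≅ 0 and Ȟ^2(U;F) ≅ Z

nonempty intersections:
  W12={c,d,g} W13={b,d,e} W14={b,c,g} W23={a,d} W24={a,c,g} W34={a,b}
  W123={d} W124={c,g} W134={b} W234={a}
C dims 4,6,4; δ0: rk 3, SNF 1^3; δ1: rk 3, SNF 1^3
Ȟ^0: (4−3)−0=1 ⇒ Z
Ȟ^1: (6−3)−3=0 ⇒ 0
Ȟ^2: (4−0)−3=1 ⇒ Z


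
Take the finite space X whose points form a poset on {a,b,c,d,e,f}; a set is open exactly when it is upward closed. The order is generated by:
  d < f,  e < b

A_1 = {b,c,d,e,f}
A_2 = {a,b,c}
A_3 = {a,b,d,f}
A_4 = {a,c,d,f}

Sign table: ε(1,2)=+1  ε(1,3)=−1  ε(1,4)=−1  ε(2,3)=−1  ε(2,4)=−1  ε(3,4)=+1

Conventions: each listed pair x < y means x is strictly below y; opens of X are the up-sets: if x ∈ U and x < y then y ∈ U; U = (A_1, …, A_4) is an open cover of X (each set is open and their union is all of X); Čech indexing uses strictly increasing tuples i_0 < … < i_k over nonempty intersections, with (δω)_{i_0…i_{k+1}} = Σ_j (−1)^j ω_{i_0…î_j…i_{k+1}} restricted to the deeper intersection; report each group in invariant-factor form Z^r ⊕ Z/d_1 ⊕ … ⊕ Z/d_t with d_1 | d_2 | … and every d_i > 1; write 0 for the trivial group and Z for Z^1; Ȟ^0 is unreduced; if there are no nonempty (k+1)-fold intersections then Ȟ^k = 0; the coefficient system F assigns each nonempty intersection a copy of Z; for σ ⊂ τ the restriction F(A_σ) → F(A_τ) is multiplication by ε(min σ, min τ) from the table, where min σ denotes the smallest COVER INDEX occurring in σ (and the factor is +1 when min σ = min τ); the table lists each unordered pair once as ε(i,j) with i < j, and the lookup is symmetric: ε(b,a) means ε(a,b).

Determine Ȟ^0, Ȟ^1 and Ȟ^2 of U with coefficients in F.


nerve simplices:
  A12={b,c} A13={b,d,f} A14={c,d,f} A23={a,b} A24={a,c} A34={a,d,f}
  A123={b} A124={c} A134={d,f} A234={a}
C dims 4,6,4; δ0: rk 3, SNF 1^3; δ1: rk 3, SNF 1^3
degree 0: 4−3−0 = 1 → Ȟ^0 ≅ Z
degree 1: 6−3−3 = 0 → Ȟ^1 ≅ 0
degree 2: 4−0−3 = 1 → Ȟ^2 ≅ Z

Ȟ^0 ≅ Z; Ȟ^1 ≅ 0; Ȟ^2 ≅ Z


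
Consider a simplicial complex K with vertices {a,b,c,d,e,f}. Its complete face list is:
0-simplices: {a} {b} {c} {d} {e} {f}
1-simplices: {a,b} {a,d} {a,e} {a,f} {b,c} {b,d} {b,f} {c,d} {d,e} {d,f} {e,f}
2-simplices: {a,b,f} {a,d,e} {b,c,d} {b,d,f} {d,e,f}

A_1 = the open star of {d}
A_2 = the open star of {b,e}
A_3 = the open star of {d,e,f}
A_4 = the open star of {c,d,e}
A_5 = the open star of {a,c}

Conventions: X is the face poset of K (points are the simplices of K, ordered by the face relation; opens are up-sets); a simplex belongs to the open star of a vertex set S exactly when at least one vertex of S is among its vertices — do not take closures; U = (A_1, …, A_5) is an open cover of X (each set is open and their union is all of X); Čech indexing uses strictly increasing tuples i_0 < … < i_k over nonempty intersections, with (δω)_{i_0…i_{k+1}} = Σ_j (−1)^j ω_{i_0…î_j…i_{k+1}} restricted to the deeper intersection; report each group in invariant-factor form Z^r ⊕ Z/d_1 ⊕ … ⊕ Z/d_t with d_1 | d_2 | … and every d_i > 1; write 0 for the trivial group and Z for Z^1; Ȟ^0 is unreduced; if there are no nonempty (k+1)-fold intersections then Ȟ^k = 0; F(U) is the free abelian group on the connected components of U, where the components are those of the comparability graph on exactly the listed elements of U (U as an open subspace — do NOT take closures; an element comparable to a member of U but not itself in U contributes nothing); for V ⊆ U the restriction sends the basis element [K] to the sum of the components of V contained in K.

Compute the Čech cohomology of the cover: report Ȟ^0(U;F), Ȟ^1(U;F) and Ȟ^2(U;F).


nerve of the cover:
  A1={{d},{a,d},{b,d},{c,d},{d,e},{d,f},{a,d,e},{b,c,d},{b,d,f},{d,e,f}} A2={{b},{e},{a,b},{a,e},{b,c},{b,d},{b,f},{d,e},{e,f},{a,b,f},{a,d,e},{b,c,d},{b,d,f},{d,e,f}} A3={{d},{e},{f},{a,d},{a,e},{a,f},{b,d},{b,f},{c,d},{d,e},{d,f},{e,f},{a,b,f},{a,d,e},{b,c,d},{b,d,f},{d,e,f}} A4={{c},{d},{e},{a,d},{a,e},{b,c},{b,d},{c,d},{d,e},{d,f},{e,f},{a,d,e},{b,c,d},{b,d,f},{d,e,f}} A5={{a},{c},{a,b},{a,d},{a,e},{a,f},{b,c},{c,d},{a,b,f},{a,d,e},{b,c,d}}
  A12={{b,d},{d,e},{a,d,e},{b,c,d},{b,d,f},{d,e,f}} A13={{d},{a,d},{b,d},{c,d},{d,e},{d,f},{a,d,e},{b,c,d},{b,d,f},{d,e,f}} A14={{d},{a,d},{b,d},{c,d},{d,e},{d,f},{a,d,e},{b,c,d},{b,d,f},{d,e,f}} A15={{a,d},{c,d},{a,d,e},{b,c,d}} A23={{e},{a,e},{b,d},{b,f},{d,e},{e,f},{a,b,f},{a,d,e},{b,c,d},{b,d,f},{d,e,f}} A24={{e},{a,e},{b,c},{b,d},{d,e},{e,f},{a,d,e},{b,c,d},{b,d,f},{d,e,f}} A25={{a,b},{a,e},{b,c},{a,b,f},{a,d,e},{b,c,d}} A34={{d},{e},{a,d},{a,e},{b,d},{c,d},{d,e},{d,f},{e,f},{a,d,e},{b,c,d},{b,d,f},{d,e,f}} A35={{a,d},{a,e},{a,f},{c,d},{a,b,f},{a,d,e},{b,c,d}} A45={{c},{a,d},{a,e},{b,c},{c,d},{a,d,e},{b,c,d}}
  A123={{b,d},{d,e},{a,d,e},{b,c,d},{b,d,f},{d,e,f}} A124={{b,d},{d,e},{a,d,e},{b,c,d},{b,d,f},{d,e,f}} A125={{a,d,e},{b,c,d}} A134={{d},{a,d},{b,d},{c,d},{d,e},{d,f},{a,d,e},{b,c,d},{b,d,f},{d,e,f}} A135={{a,d},{c,d},{a,d,e},{b,c,d}} A145={{a,d},{c,d},{a,d,e},{b,c,d}} A234={{e},{a,e},{b,d},{d,e},{e,f},{a,d,e},{b,c,d},{b,d,f},{d,e,f}} A235={{a,e},{a,b,f},{a,d,e},{b,c,d}} A245={{a,e},{b,c},{a,d,e},{b,c,d}} A345={{a,d},{a,e},{c,d},{a,d,e},{b,c,d}}
  A1234={{b,d},{d,e},{a,d,e},{b,c,d},{b,d,f},{d,e,f}} A1235={{a,d,e},{b,c,d}} A1245={{a,d,e},{b,c,d}} A1345={{a,d},{c,d},{a,d,e},{b,c,d}} A2345={{a,e},{a,d,e},{b,c,d}}
  A12345={{a,d,e},{b,c,d}}
components per intersection:
  A1: {{d},{a,d},{b,d},{c,d},{d,e},{d,f},{a,d,e},{b,c,d},{b,d,f},{d,e,f}}
  A2: {{b},{a,b},{b,c},{b,d},{b,f},{a,b,f},{b,c,d},{b,d,f}} {{e},{a,e},{d,e},{e,f},{a,d,e},{d,e,f}}
  A3: {{d},{e},{f},{a,d},{a,e},{a,f},{b,d},{b,f},{c,d},{d,e},{d,f},{e,f},{a,b,f},{a,d,e},{b,c,d},{b,d,f},{d,e,f}}
  A4: {{c},{d},{e},{a,d},{a,e},{b,c},{b,d},{c,d},{d,e},{d,f},{e,f},{a,d,e},{b,c,d},{b,d,f},{d,e,f}}
  A5: {{a},{a,b},{a,d},{a,e},{a,f},{a,b,f},{a,d,e}} {{c},{b,c},{c,d},{b,c,d}}
  A12: {{b,d},{b,c,d},{b,d,f}} {{d,e},{a,d,e},{d,e,f}}
  A13: {{d},{a,d},{b,d},{c,d},{d,e},{d,f},{a,d,e},{b,c,d},{b,d,f},{d,e,f}}
  A14: {{d},{a,d},{b,d},{c,d},{d,e},{d,f},{a,d,e},{b,c,d},{b,d,f},{d,e,f}}
  A15: {{a,d},{a,d,e}} {{c,d},{b,c,d}}
  A23: {{e},{a,e},{d,e},{e,f},{a,d,e},{d,e,f}} {{b,d},{b,f},{a,b,f},{b,c,d},{b,d,f}}
  A24: {{e},{a,e},{d,e},{e,f},{a,d,e},{d,e,f}} {{b,c},{b,d},{b,c,d},{b,d,f}}
  A25: {{a,b},{a,b,f}} {{a,e},{a,d,e}} {{b,c},{b,c,d}}
  A34: {{d},{e},{a,d},{a,e},{b,d},{c,d},{d,e},{d,f},{e,f},{a,d,e},{b,c,d},{b,d,f},{d,e,f}}
  A35: {{a,d},{a,e},{a,d,e}} {{a,f},{a,b,f}} {{c,d},{b,c,d}}
  A45: {{c},{b,c},{c,d},{b,c,d}} {{a,d},{a,e},{a,d,e}}
  A123: {{b,d},{b,c,d},{b,d,f}} {{d,e},{a,d,e},{d,e,f}}
  A124: {{b,d},{b,c,d},{b,d,f}} {{d,e},{a,d,e},{d,e,f}}
  A125: {{a,d,e}} {{b,c,d}}
  A134: {{d},{a,d},{b,d},{c,d},{d,e},{d,f},{a,d,e},{b,c,d},{b,d,f},{d,e,f}}
  A135: {{a,d},{a,d,e}} {{c,d},{b,c,d}}
  A145: {{a,d},{a,d,e}} {{c,d},{b,c,d}}
  A234: {{e},{a,e},{d,e},{e,f},{a,d,e},{d,e,f}} {{b,d},{b,c,d},{b,d,f}}
  A235: {{a,e},{a,d,e}} {{a,b,f}} {{b,c,d}}
  A245: {{a,e},{a,d,e}} {{b,c},{b,c,d}}
  A345: {{a,d},{a,e},{a,d,e}} {{c,d},{b,c,d}}
  A1234: {{b,d},{b,c,d},{b,d,f}} {{d,e},{a,d,e},{d,e,f}}
  A1235: {{a,d,e}} {{b,c,d}}
  A1245: {{a,d,e}} {{b,c,d}}
  A1345: {{a,d},{a,d,e}} {{c,d},{b,c,d}}
  A2345: {{a,e},{a,d,e}} {{b,c,d}}
  A12345: {{a,d,e}} {{b,c,d}}
C dims 7,19,20,10; δ0: rk 6, SNF 1^6; δ1: rk 12, SNF 1^12; δ2: rk 8, SNF 1^8
Ȟ^0 = (7 − 6) − 0 = 1, so Ȟ^0 ≅ Z
Ȟ^1 = (19 − 12) − 6 = 1, so Ȟ^1 ≅ Z
Ȟ^2 = (20 − 8) − 12 = 0, so Ȟ^2 ≅ 0

Ȟ^0 = Z,  Ȟ^1 = Z,  Ȟ^2 = 0


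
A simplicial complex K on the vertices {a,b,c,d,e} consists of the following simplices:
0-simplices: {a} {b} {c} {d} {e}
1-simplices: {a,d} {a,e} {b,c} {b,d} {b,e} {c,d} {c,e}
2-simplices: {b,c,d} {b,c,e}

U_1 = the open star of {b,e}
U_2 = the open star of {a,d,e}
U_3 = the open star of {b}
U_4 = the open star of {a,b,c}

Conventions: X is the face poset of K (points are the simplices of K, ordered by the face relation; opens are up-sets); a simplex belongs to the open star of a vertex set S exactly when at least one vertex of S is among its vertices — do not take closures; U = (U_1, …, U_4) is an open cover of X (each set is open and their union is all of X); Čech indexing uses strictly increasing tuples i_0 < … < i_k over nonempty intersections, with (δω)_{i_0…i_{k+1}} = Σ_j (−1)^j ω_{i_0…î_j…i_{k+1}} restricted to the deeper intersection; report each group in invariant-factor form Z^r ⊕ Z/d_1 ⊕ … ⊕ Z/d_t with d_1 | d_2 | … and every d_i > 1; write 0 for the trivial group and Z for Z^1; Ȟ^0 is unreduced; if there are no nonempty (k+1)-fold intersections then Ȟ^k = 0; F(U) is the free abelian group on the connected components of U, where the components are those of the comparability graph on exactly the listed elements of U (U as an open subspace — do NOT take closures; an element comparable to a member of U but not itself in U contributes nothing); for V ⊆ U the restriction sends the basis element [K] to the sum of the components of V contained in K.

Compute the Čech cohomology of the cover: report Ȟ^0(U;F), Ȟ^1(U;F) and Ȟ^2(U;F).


cover nerve:
  U1={{b},{e},{a,e},{b,c},{b,d},{b,e},{c,e},{b,c,d},{b,c,e}} U2={{a},{d},{e},{a,d},{a,e},{b,d},{b,e},{c,d},{c,e},{b,c,d},{b,c,e}} U3={{b},{b,c},{b,d},{b,e},{b,c,d},{b,c,e}} U4={{a},{b},{c},{a,d},{a,e},{b,c},{b,d},{b,e},{c,d},{c,e},{b,c,d},{b,c,e}}
  U12={{e},{a,e},{b,d},{b,e},{c,e},{b,c,d},{b,c,e}} U13={{b},{b,c},{b,d},{b,e},{b,c,d},{b,c,e}} U14={{b},{a,e},{b,c},{b,d},{b,e},{c,e},{b,c,d},{b,c,e}} U23={{b,d},{b,e},{b,c,d},{b,c,e}} U24={{a},{a,d},{a,e},{b,d},{b,e},{c,d},{c,e},{b,c,d},{b,c,e}} U34={{b},{b,c},{b,d},{b,e},{b,c,d},{b,c,e}}
  U123={{b,d},{b,e},{b,c,d},{b,c,e}} U124={{a,e},{b,d},{b,e},{c,e},{b,c,d},{b,c,e}} U134={{b},{b,c},{b,d},{b,e},{b,c,d},{b,c,e}} U234={{b,d},{b,e},{b,c,d},{b,c,e}}
  U1234={{b,d},{b,e},{b,c,d},{b,c,e}}
components per intersection:
  U1: {{b},{e},{a,e},{b,c},{b,d},{b,e},{c,e},{b,c,d},{b,c,e}}
  U2: {{a},{d},{e},{a,d},{a,e},{b,d},{b,e},{c,d},{c,e},{b,c,d},{b,c,e}}
  U3: {{b},{b,c},{b,d},{b,e},{b,c,d},{b,c,e}}
  U4: {{a},{a,d},{a,e}} {{b},{c},{b,c},{b,d},{b,e},{c,d},{c,e},{b,c,d},{b,c,e}}
  U12: {{e},{a,e},{b,e},{c,e},{b,c,e}} {{b,d},{b,c,d}}
  U13: {{b},{b,c},{b,d},{b,e},{b,c,d},{b,c,e}}
  U14: {{b},{b,c},{b,d},{b,e},{c,e},{b,c,d},{b,c,e}} {{a,e}}
  U23: {{b,d},{b,c,d}} {{b,e},{b,c,e}}
  U24: {{a},{a,d},{a,e}} {{b,d},{c,d},{b,c,d}} {{b,e},{c,e},{b,c,e}}
  U34: {{b},{b,c},{b,d},{b,e},{b,c,d},{b,c,e}}
  U123: {{b,d},{b,c,d}} {{b,e},{b,c,e}}
  U124: {{a,e}} {{b,d},{b,c,d}} {{b,e},{c,e},{b,c,e}}
  U134: {{b},{b,c},{b,d},{b,e},{b,c,d},{b,c,e}}
  U234: {{b,d},{b,c,d}} {{b,e},{b,c,e}}
  U1234: {{b,d},{b,c,d}} {{b,e},{b,c,e}}
C dims 5,11,8,2; δ0: rk 4, SNF 1^4; δ1: rk 6, SNF 1^6; δ2: rk 2, SNF 1^2
Ȟ^0: (5−4)−0=1 ⇒ Z
Ȟ^1: (11−6)−4=1 ⇒ Z
Ȟ^2: (8−2)−6=0 ⇒ 0

Ȟ^0 ≅ Z,  Ȟ^1 ≅ Z,  Ȟ^2 ≅ 0


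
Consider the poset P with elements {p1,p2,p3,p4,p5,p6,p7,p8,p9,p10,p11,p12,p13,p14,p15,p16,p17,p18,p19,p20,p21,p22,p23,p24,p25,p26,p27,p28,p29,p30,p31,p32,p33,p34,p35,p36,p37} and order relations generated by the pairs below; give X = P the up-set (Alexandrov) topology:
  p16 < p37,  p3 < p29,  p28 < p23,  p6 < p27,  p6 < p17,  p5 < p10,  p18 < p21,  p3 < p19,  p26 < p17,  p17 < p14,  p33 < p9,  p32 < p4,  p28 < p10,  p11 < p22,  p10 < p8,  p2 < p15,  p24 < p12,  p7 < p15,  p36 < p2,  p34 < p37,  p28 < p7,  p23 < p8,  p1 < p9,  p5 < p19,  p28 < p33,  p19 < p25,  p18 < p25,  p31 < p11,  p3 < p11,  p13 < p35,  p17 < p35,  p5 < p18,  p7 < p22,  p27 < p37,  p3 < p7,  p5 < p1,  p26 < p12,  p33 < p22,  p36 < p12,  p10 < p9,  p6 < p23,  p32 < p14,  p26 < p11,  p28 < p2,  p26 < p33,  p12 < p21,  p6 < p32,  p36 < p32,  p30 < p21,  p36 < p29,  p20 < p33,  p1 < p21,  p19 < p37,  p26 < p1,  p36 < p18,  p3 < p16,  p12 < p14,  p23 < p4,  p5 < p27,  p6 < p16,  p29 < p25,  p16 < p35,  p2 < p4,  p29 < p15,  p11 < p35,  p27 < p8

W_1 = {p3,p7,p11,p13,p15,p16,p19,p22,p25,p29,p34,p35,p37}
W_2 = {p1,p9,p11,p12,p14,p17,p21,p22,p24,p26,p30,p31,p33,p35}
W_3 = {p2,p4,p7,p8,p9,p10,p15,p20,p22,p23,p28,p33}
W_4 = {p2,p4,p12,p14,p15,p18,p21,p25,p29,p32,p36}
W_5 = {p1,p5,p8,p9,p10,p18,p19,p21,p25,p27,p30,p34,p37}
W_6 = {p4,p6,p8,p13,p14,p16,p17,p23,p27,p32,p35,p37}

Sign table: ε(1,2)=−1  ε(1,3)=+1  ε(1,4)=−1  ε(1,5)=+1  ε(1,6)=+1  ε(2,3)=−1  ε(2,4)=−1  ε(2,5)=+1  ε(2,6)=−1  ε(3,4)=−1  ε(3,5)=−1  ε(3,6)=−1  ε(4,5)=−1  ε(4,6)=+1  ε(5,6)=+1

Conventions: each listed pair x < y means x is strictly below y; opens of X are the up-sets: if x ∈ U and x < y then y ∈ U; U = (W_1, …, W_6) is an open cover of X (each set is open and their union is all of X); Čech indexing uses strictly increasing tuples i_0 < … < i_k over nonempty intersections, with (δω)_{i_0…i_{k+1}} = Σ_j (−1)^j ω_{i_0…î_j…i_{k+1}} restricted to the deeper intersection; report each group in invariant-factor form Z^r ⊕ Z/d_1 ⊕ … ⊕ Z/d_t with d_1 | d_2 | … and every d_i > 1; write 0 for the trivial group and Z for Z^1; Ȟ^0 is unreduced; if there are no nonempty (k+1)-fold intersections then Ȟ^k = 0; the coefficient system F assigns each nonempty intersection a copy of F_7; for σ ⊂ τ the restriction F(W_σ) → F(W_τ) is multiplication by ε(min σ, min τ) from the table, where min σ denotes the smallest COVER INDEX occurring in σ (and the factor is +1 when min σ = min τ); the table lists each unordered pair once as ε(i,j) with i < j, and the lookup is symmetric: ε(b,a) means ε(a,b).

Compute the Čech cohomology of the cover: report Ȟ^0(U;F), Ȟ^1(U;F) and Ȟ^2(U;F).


Ȟ^0 = 0,  Ȟ^1 = 0,  Ȟ^2 = Z/7

nonempty intersections:
  W12={p11,p22,p35} W13={p7,p15,p22} W14={p15,p25,p29} W15={p19,p25,p34,p37} W16={p13,p16,p35,p37} W23={p9,p22,p33} W24={p12,p14,p21} W25={p1,p9,p21,p30} W26={p14,p17,p35} W34={p2,p4,p15} W35={p8,p9,p10} W36={p4,p8,p23} W45={p18,p21,p25} W46={p4,p14,p32} W56={p8,p27,p37}
  W123={p22} W126={p35} W134={p15} W145={p25} W156={p37} W235={p9} W245={p21} W246={p14} W346={p4} W356={p8}
C dims 6,15,10; δ0: rk_F7 6; δ1: rk_F7 9
Ȟ^0: (6−6)−0=0 ⇒ 0
Ȟ^1: (15−9)−6=0 ⇒ 0
Ȟ^2: (10−0)−9=1 ⇒ Z/7


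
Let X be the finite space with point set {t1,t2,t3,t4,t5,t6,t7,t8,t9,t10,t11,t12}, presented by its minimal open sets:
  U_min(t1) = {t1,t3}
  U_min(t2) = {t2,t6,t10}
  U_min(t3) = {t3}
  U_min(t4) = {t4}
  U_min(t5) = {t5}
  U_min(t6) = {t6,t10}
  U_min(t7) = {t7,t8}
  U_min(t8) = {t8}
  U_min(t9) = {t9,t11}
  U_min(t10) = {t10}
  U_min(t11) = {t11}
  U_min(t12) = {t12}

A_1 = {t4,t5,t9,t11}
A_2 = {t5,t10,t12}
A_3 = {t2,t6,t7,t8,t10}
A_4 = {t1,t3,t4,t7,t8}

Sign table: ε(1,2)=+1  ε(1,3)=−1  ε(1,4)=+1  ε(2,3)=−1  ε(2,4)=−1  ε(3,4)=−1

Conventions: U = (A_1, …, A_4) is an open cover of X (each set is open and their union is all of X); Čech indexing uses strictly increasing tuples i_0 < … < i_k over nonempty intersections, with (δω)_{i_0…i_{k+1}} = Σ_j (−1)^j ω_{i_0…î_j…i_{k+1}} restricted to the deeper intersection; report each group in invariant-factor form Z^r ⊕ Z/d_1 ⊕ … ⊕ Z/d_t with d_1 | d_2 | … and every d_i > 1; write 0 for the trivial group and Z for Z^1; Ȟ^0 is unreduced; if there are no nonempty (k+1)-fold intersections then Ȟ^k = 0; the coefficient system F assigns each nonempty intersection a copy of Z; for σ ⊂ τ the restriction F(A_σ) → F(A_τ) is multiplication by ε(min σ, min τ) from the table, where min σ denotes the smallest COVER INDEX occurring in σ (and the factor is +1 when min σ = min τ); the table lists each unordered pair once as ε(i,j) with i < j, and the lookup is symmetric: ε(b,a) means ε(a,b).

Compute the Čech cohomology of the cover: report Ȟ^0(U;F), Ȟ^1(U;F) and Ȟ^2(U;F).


intersection data:
  A12={t5} A14={t4} A23={t10} A34={t7,t8}
C dims 4,4; δ0: rk 3, SNF 1^3
Ȟ^0 = (4 − 3) − 0 = 1, so Ȟ^0 ≅ Z
Ȟ^1 = (4 − 0) − 3 = 1, so Ȟ^1 ≅ Z
Ȟ^2 = (0 − 0) − 0 = 0, so Ȟ^2 ≅ 0

Ȟ^0 ≅ Z, Ȟ^1 ≅ Z and Ȟ^2 ≅ 0


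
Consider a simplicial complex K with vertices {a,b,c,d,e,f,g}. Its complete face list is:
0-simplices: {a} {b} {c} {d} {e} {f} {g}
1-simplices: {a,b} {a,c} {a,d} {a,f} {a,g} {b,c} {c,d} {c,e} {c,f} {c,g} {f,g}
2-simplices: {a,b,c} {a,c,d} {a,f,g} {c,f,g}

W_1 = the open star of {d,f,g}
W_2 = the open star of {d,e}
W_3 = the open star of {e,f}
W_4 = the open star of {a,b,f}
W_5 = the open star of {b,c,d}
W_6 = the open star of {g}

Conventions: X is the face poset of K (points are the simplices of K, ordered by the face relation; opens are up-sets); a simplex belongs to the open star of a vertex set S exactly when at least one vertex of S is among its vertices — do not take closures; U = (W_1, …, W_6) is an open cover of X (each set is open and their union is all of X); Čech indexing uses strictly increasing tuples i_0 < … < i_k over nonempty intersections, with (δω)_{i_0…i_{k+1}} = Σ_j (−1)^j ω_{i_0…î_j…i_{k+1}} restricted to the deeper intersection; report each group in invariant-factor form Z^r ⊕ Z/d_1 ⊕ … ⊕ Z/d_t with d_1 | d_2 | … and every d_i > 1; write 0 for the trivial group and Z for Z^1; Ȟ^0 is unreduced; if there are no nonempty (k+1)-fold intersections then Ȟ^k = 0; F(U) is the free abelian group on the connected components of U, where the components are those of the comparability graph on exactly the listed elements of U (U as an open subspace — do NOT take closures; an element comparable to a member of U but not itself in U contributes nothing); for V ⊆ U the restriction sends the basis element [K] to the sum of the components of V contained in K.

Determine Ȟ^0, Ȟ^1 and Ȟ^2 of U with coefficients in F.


Ȟ^0 ≅ Z,  Ȟ^1 ≅ Z,  Ȟ^2 ≅ 0

nonempty intersections:
  W1={{d},{f},{g},{a,d},{a,f},{a,g},{c,d},{c,f},{c,g},{f,g},{a,c,d},{a,f,g},{c,f,g}} W2={{d},{e},{a,d},{c,d},{c,e},{a,c,d}} W3={{e},{f},{a,f},{c,e},{c,f},{f,g},{a,f,g},{c,f,g}} W4={{a},{b},{f},{a,b},{a,c},{a,d},{a,f},{a,g},{b,c},{c,f},{f,g},{a,b,c},{a,c,d},{a,f,g},{c,f,g}} W5={{b},{c},{d},{a,b},{a,c},{a,d},{b,c},{c,d},{c,e},{c,f},{c,g},{a,b,c},{a,c,d},{c,f,g}} W6={{g},{a,g},{c,g},{f,g},{a,f,g},{c,f,g}}
  W12={{d},{a,d},{c,d},{a,c,d}} W13={{f},{a,f},{c,f},{f,g},{a,f,g},{c,f,g}} W14={{f},{a,d},{a,f},{a,g},{c,f},{f,g},{a,c,d},{a,f,g},{c,f,g}} W15={{d},{a,d},{c,d},{c,f},{c,g},{a,c,d},{c,f,g}} W16={{g},{a,g},{c,g},{f,g},{a,f,g},{c,f,g}} W23={{e},{c,e}} W24={{a,d},{a,c,d}} W25={{d},{a,d},{c,d},{c,e},{a,c,d}} W34={{f},{a,f},{c,f},{f,g},{a,f,g},{c,f,g}} W35={{c,e},{c,f},{c,f,g}} W36={{f,g},{a,f,g},{c,f,g}} W45={{b},{a,b},{a,c},{a,d},{b,c},{c,f},{a,b,c},{a,c,d},{c,f,g}} W46={{a,g},{f,g},{a,f,g},{c,f,g}} W56={{c,g},{c,f,g}}
  W124={{a,d},{a,c,d}} W125={{d},{a,d},{c,d},{a,c,d}} W134={{f},{a,f},{c,f},{f,g},{a,f,g},{c,f,g}} W135={{c,f},{c,f,g}} W136={{f,g},{a,f,g},{c,f,g}} W145={{a,d},{c,f},{a,c,d},{c,f,g}} W146={{a,g},{f,g},{a,f,g},{c,f,g}} W156={{c,g},{c,f,g}} W235={{c,e}} W245={{a,d},{a,c,d}} W345={{c,f},{c,f,g}} W346={{f,g},{a,f,g},{c,f,g}} W356={{c,f,g}} W456={{c,f,g}}
  W1245={{a,d},{a,c,d}} W1345={{c,f},{c,f,g}} W1346={{f,g},{a,f,g},{c,f,g}} W1356={{c,f,g}} W1456={{c,f,g}} W3456={{c,f,g}}
  W13456={{c,f,g}}
components per intersection:
  W1: {{d},{a,d},{c,d},{a,c,d}} {{f},{g},{a,f},{a,g},{c,f},{c,g},{f,g},{a,f,g},{c,f,g}}
  W2: {{d},{a,d},{c,d},{a,c,d}} {{e},{c,e}}
  W3: {{e},{c,e}} {{f},{a,f},{c,f},{f,g},{a,f,g},{c,f,g}}
  W4: {{a},{b},{f},{a,b},{a,c},{a,d},{a,f},{a,g},{b,c},{c,f},{f,g},{a,b,c},{a,c,d},{a,f,g},{c,f,g}}
  W5: {{b},{c},{d},{a,b},{a,c},{a,d},{b,c},{c,d},{c,e},{c,f},{c,g},{a,b,c},{a,c,d},{c,f,g}}
  W6: {{g},{a,g},{c,g},{f,g},{a,f,g},{c,f,g}}
  W12: {{d},{a,d},{c,d},{a,c,d}}
  W13: {{f},{a,f},{c,f},{f,g},{a,f,g},{c,f,g}}
  W14: {{f},{a,f},{a,g},{c,f},{f,g},{a,f,g},{c,f,g}} {{a,d},{a,c,d}}
  W15: {{d},{a,d},{c,d},{a,c,d}} {{c,f},{c,g},{c,f,g}}
  W16: {{g},{a,g},{c,g},{f,g},{a,f,g},{c,f,g}}
  W23: {{e},{c,e}}
  W24: {{a,d},{a,c,d}}
  W25: {{d},{a,d},{c,d},{a,c,d}} {{c,e}}
  W34: {{f},{a,f},{c,f},{f,g},{a,f,g},{c,f,g}}
  W35: {{c,e}} {{c,f},{c,f,g}}
  W36: {{f,g},{a,f,g},{c,f,g}}
  W45: {{b},{a,b},{a,c},{a,d},{b,c},{a,b,c},{a,c,d}} {{c,f},{c,f,g}}
  W46: {{a,g},{f,g},{a,f,g},{c,f,g}}
  W56: {{c,g},{c,f,g}}
  W124: {{a,d},{a,c,d}}
  W125: {{d},{a,d},{c,d},{a,c,d}}
  W134: {{f},{a,f},{c,f},{f,g},{a,f,g},{c,f,g}}
  W135: {{c,f},{c,f,g}}
  W136: {{f,g},{a,f,g},{c,f,g}}
  W145: {{a,d},{a,c,d}} {{c,f},{c,f,g}}
  W146: {{a,g},{f,g},{a,f,g},{c,f,g}}
  W156: {{c,g},{c,f,g}}
  W235: {{c,e}}
  W245: {{a,d},{a,c,d}}
  W345: {{c,f},{c,f,g}}
  W346: {{f,g},{a,f,g},{c,f,g}}
  W356: {{c,f,g}}
  W456: {{c,f,g}}
  W1245: {{a,d},{a,c,d}}
  W1345: {{c,f},{c,f,g}}
  W1346: {{f,g},{a,f,g},{c,f,g}}
  W1356: {{c,f,g}}
  W1456: {{c,f,g}}
  W3456: {{c,f,g}}
  W13456: {{c,f,g}}
C dims 9,19,15,6; δ0: rk 8, SNF 1^8; δ1: rk 10, SNF 1^10; δ2: rk 5, SNF 1^5
Ȟ^0: (9−8)−0=1 ⇒ Z
Ȟ^1: (19−10)−8=1 ⇒ Z
Ȟ^2: (15−5)−10=0 ⇒ 0


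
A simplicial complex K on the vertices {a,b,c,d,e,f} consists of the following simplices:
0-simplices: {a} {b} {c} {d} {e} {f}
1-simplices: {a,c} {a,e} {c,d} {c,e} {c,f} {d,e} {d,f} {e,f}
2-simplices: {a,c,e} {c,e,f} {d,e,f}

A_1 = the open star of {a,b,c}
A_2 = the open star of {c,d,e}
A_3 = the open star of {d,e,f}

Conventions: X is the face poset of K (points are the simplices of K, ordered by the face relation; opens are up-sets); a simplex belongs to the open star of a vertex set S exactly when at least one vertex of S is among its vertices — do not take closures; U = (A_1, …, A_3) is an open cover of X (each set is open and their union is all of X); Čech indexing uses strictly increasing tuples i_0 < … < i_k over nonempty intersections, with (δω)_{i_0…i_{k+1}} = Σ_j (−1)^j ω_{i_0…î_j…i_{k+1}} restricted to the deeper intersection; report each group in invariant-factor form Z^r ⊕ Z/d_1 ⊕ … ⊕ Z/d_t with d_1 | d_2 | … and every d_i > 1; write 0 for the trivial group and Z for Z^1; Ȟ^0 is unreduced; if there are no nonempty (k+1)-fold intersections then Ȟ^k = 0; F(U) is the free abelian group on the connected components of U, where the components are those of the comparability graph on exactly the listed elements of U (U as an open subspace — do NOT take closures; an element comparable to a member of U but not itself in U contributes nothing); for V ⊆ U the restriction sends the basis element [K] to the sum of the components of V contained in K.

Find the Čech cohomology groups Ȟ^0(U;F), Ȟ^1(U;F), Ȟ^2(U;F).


Ȟ^0 ≅ Z^2,  Ȟ^1 ≅ 0,  Ȟ^2 ≅ 0

nonempty intersections:
  A1={{a},{b},{c},{a,c},{a,e},{c,d},{c,e},{c,f},{a,c,e},{c,e,f}} A2={{c},{d},{e},{a,c},{a,e},{c,d},{c,e},{c,f},{d,e},{d,f},{e,f},{a,c,e},{c,e,f},{d,e,f}} A3={{d},{e},{f},{a,e},{c,d},{c,e},{c,f},{d,e},{d,f},{e,f},{a,c,e},{c,e,f},{d,e,f}}
  A12={{c},{a,c},{a,e},{c,d},{c,e},{c,f},{a,c,e},{c,e,f}} A13={{a,e},{c,d},{c,e},{c,f},{a,c,e},{c,e,f}} A23={{d},{e},{a,e},{c,d},{c,e},{c,f},{d,e},{d,f},{e,f},{a,c,e},{c,e,f},{d,e,f}}
  A123={{a,e},{c,d},{c,e},{c,f},{a,c,e},{c,e,f}}
components per intersection:
  A1: {{a},{c},{a,c},{a,e},{c,d},{c,e},{c,f},{a,c,e},{c,e,f}} {{b}}
  A2: {{c},{d},{e},{a,c},{a,e},{c,d},{c,e},{c,f},{d,e},{d,f},{e,f},{a,c,e},{c,e,f},{d,e,f}}
  A3: {{d},{e},{f},{a,e},{c,d},{c,e},{c,f},{d,e},{d,f},{e,f},{a,c,e},{c,e,f},{d,e,f}}
  A12: {{c},{a,c},{a,e},{c,d},{c,e},{c,f},{a,c,e},{c,e,f}}
  A13: {{a,e},{c,e},{c,f},{a,c,e},{c,e,f}} {{c,d}}
  A23: {{d},{e},{a,e},{c,d},{c,e},{c,f},{d,e},{d,f},{e,f},{a,c,e},{c,e,f},{d,e,f}}
  A123: {{a,e},{c,e},{c,f},{a,c,e},{c,e,f}} {{c,d}}
C dims 4,4,2; δ0: rk 2, SNF 1^2; δ1: rk 2, SNF 1^2
Ȟ^0: (4−2)−0=2 ⇒ Z^2
Ȟ^1: (4−2)−2=0 ⇒ 0
Ȟ^2: (2−0)−2=0 ⇒ 0


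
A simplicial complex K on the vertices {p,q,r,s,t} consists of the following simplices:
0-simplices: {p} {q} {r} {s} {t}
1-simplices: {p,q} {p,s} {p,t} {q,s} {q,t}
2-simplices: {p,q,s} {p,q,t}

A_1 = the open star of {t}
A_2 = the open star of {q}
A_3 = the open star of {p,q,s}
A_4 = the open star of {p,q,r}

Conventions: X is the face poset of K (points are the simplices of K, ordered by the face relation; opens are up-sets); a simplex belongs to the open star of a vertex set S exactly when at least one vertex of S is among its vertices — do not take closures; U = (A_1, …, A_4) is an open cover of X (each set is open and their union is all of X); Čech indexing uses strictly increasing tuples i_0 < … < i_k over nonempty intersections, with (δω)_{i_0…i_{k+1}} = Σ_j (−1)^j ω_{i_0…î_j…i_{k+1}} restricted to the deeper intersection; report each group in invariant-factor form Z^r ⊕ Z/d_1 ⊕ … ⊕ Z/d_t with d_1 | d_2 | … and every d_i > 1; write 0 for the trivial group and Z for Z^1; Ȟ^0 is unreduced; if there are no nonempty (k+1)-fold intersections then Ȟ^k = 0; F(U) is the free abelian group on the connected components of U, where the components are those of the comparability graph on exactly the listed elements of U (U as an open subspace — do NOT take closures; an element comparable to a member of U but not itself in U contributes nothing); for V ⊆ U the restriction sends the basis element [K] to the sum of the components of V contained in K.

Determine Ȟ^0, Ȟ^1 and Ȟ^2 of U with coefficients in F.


Ȟ^0 = Z^2; Ȟ^1 = 0; Ȟ^2 = 0

nerve of the cover:
  A1={{t},{p,t},{q,t},{p,q,t}} A2={{q},{p,q},{q,s},{q,t},{p,q,s},{p,q,t}} A3={{p},{q},{s},{p,q},{p,s},{p,t},{q,s},{q,t},{p,q,s},{p,q,t}} A4={{p},{q},{r},{p,q},{p,s},{p,t},{q,s},{q,t},{p,q,s},{p,q,t}}
  A12={{q,t},{p,q,t}} A13={{p,t},{q,t},{p,q,t}} A14={{p,t},{q,t},{p,q,t}} A23={{q},{p,q},{q,s},{q,t},{p,q,s},{p,q,t}} A24={{q},{p,q},{q,s},{q,t},{p,q,s},{p,q,t}} A34={{p},{q},{p,q},{p,s},{p,t},{q,s},{q,t},{p,q,s},{p,q,t}}
  A123={{q,t},{p,q,t}} A124={{q,t},{p,q,t}} A134={{p,t},{q,t},{p,q,t}} A234={{q},{p,q},{q,s},{q,t},{p,q,s},{p,q,t}}
  A1234={{q,t},{p,q,t}}
components per intersection:
  A1: {{t},{p,t},{q,t},{p,q,t}}
  A2: {{q},{p,q},{q,s},{q,t},{p,q,s},{p,q,t}}
  A3: {{p},{q},{s},{p,q},{p,s},{p,t},{q,s},{q,t},{p,q,s},{p,q,t}}
  A4: {{p},{q},{p,q},{p,s},{p,t},{q,s},{q,t},{p,q,s},{p,q,t}} {{r}}
  A12: {{q,t},{p,q,t}}
  A13: {{p,t},{q,t},{p,q,t}}
  A14: {{p,t},{q,t},{p,q,t}}
  A23: {{q},{p,q},{q,s},{q,t},{p,q,s},{p,q,t}}
  A24: {{q},{p,q},{q,s},{q,t},{p,q,s},{p,q,t}}
  A34: {{p},{q},{p,q},{p,s},{p,t},{q,s},{q,t},{p,q,s},{p,q,t}}
  A123: {{q,t},{p,q,t}}
  A124: {{q,t},{p,q,t}}
  A134: {{p,t},{q,t},{p,q,t}}
  A234: {{q},{p,q},{q,s},{q,t},{p,q,s},{p,q,t}}
  A1234: {{q,t},{p,q,t}}
C dims 5,6,4,1; δ0: rk 3, SNF 1^3; δ1: rk 3, SNF 1^3; δ2: rk 1, SNF 1^1
Ȟ^0 = (5 − 3) − 0 = 2, so Ȟ^0 ≅ Z^2
Ȟ^1 = (6 − 3) − 3 = 0, so Ȟ^1 ≅ 0
Ȟ^2 = (4 − 1) − 3 = 0, so Ȟ^2 ≅ 0


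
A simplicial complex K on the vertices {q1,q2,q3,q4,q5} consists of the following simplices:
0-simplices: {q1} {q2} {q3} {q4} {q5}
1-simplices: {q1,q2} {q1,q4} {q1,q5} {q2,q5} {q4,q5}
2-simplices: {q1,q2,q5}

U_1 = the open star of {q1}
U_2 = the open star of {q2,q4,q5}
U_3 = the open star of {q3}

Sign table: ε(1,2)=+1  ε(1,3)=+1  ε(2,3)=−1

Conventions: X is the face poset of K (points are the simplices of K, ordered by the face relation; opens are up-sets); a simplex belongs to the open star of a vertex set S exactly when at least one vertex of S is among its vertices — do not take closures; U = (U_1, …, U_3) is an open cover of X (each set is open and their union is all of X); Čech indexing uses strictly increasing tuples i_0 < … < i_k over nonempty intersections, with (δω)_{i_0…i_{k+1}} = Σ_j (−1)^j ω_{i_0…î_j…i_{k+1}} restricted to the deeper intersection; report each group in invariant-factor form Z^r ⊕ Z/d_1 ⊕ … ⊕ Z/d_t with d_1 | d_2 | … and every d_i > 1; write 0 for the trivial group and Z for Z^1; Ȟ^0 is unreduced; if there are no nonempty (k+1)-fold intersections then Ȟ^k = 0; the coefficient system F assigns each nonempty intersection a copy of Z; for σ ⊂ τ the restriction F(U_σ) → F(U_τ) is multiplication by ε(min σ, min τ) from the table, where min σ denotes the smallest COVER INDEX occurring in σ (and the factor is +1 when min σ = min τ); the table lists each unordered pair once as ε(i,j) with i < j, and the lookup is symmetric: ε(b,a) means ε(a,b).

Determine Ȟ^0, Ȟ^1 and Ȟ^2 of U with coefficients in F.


nerve simplices:
  U1={{q1},{q1,q2},{q1,q4},{q1,q5},{q1,q2,q5}} U2={{q2},{q4},{q5},{q1,q2},{q1,q4},{q1,q5},{q2,q5},{q4,q5},{q1,q2,q5}} U3={{q3}}
  U12={{q1,q2},{q1,q4},{q1,q5},{q1,q2,q5}}
C dims 3,1; δ0: rk 1, SNF 1^1
degree 0: 3−1−0 = 2 → Ȟ^0 ≅ Z^2
degree 1: 1−0−1 = 0 → Ȟ^1 ≅ 0
degree 2: 0−0−0 = 0 → Ȟ^2 ≅ 0

Ȟ^0(U;F) ≅ Z^2; Ȟ^1(U;F) ≅ 0; Ȟ^2(U;F) ≅ 0


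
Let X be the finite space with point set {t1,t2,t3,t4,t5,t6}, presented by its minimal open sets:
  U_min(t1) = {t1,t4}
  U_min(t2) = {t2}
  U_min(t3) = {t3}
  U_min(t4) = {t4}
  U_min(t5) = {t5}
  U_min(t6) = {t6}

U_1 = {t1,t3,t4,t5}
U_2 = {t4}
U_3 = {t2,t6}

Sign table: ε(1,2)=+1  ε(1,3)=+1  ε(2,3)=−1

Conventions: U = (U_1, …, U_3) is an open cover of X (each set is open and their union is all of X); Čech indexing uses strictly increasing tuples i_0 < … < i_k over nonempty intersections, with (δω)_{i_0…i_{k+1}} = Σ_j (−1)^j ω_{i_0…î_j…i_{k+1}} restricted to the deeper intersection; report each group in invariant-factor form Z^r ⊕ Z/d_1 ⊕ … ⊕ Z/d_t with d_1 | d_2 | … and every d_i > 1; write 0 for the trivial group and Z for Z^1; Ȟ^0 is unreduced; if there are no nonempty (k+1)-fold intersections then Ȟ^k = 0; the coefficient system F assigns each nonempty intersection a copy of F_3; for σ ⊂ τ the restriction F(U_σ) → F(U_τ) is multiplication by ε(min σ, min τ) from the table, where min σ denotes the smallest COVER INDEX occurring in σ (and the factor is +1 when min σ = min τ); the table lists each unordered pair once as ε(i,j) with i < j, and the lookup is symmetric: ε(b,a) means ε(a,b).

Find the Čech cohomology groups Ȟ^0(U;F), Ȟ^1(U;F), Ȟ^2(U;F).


cover nerve:
  U12={t4}
C dims 3,1; δ0: rk_F3 1
Ȟ^0: (3−1)−0=2 ⇒ Z/3 ⊕ Z/3
Ȟ^1: (1−0)−1=0 ⇒ 0
Ȟ^2: (0−0)−0=0 ⇒ 0

Ȟ^0 = Z/3 ⊕ Z/3; Ȟ^1 = 0; Ȟ^2 = 0


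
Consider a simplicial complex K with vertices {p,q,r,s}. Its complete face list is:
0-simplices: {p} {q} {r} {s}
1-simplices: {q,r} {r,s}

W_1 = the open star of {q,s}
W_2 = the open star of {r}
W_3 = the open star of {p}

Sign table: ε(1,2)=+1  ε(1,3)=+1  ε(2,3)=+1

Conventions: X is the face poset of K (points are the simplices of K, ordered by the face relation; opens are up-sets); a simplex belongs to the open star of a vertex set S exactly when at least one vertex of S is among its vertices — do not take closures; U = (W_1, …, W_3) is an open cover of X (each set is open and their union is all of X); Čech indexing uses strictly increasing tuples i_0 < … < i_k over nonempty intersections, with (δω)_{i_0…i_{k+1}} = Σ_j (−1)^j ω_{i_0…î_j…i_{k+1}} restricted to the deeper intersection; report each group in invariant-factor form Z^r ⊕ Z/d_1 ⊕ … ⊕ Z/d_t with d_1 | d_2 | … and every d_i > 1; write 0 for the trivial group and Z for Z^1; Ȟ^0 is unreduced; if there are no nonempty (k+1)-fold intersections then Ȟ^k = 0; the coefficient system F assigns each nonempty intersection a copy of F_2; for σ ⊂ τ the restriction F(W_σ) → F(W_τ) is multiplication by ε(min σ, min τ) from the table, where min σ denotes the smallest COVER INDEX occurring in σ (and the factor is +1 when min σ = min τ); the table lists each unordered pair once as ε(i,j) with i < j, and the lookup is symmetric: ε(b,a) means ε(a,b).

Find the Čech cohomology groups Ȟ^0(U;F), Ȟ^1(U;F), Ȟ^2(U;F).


Ȟ^0(U;F) ≅ Z/2 ⊕ Z/2,  Ȟ^1(U;F) ≅ 0,  Ȟ^2(U;F) ≅ 0

nonempty intersections:
  W1={{q},{s},{q,r},{r,s}} W2={{r},{q,r},{r,s}} W3={{p}}
  W12={{q,r},{r,s}}
C dims 3,1; δ0: rk_F2 1
Ȟ^0: (3−1)−0=2 ⇒ Z/2 ⊕ Z/2
Ȟ^1: (1−0)−1=0 ⇒ 0
Ȟ^2: (0−0)−0=0 ⇒ 0


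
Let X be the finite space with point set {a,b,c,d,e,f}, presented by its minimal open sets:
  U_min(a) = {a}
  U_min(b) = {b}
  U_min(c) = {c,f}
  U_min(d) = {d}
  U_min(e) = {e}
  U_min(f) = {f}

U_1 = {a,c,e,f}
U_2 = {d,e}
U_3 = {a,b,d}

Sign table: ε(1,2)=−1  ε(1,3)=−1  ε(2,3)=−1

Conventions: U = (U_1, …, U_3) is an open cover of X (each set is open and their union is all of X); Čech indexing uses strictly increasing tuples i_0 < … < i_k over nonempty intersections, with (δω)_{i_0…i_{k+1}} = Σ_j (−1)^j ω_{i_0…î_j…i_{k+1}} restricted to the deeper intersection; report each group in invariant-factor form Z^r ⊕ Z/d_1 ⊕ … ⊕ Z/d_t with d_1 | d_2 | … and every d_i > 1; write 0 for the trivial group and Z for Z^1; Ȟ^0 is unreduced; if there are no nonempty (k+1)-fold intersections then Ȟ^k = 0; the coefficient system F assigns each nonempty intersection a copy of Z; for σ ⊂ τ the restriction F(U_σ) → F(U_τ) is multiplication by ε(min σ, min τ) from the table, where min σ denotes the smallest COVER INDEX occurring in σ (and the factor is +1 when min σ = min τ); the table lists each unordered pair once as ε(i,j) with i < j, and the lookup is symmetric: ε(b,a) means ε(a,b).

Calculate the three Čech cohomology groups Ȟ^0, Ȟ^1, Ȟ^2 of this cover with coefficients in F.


nerve simplices:
  U12={e} U13={a} U23={d}
C dims 3,3; δ0: rk 3, SNF 1^2·2
degree 0: 3−3−0 = 0 → Ȟ^0 ≅ 0
degree 1: 3−0−3 = 0 plus torsion [2] → Ȟ^1 ≅ Z/2
degree 2: 0−0−0 = 0 → Ȟ^2 ≅ 0

Ȟ^0 = 0, Ȟ^1 = Z/2 and Ȟ^2 = 0


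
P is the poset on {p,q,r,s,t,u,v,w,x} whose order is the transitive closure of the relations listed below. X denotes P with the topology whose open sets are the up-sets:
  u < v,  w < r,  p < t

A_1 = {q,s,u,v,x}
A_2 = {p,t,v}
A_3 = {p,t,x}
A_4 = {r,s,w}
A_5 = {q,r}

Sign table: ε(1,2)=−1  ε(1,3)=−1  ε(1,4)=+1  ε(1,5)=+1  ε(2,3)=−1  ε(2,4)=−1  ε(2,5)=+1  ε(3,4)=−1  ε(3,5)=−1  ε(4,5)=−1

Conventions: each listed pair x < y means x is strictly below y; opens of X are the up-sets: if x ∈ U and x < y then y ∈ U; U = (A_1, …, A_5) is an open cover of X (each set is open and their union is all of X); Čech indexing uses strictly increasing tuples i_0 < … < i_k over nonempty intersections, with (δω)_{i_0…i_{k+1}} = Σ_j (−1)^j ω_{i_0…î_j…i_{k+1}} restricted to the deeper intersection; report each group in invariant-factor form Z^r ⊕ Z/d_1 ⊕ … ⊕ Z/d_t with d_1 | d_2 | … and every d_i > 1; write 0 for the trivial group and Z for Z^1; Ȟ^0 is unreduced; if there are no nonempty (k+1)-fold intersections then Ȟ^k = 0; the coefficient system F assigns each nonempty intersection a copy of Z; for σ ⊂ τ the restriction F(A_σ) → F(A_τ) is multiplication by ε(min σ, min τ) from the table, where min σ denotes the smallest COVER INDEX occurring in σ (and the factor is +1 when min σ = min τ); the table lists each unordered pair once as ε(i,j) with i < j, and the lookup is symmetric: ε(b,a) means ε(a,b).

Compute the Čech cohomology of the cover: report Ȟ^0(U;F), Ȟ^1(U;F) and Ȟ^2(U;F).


Ȟ^0(U;F) ≅ 0, Ȟ^1(U;F) ≅ Z ⊕ Z/2 and Ȟ^2(U;F) ≅ 0

nerve of the cover:
  A12={v} A13={x} A14={s} A15={q} A23={p,t} A45={r}
C dims 5,6; δ0: rk 5, SNF 1^4·2
Ȟ^0 = (5 − 5) − 0 = 0, so Ȟ^0 ≅ 0
Ȟ^1 = (6 − 0) − 5 = 1 plus torsion [2], so Ȟ^1 ≅ Z ⊕ Z/2
Ȟ^2 = (0 − 0) − 0 = 0, so Ȟ^2 ≅ 0


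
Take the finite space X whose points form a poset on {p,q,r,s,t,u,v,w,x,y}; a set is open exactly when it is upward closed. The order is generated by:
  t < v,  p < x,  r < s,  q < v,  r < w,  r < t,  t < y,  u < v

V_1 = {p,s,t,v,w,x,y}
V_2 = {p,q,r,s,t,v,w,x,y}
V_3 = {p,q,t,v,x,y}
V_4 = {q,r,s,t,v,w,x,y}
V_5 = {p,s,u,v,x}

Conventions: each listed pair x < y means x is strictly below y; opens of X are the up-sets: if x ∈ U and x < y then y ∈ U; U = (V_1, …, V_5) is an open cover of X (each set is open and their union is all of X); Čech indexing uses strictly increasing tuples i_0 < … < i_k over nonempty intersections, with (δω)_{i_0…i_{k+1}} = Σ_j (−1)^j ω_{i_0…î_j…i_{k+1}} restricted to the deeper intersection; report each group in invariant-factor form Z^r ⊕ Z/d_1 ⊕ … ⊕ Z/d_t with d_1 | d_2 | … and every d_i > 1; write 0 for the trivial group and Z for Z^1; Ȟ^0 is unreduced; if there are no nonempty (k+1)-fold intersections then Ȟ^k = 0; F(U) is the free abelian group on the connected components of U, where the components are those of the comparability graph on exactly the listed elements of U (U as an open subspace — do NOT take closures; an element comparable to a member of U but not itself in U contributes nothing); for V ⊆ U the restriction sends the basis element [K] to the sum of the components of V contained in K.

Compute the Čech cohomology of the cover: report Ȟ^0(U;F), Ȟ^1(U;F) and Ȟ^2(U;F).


Ȟ^0(U;F) ≅ Z^2; Ȟ^1(U;F) ≅ 0; Ȟ^2(U;F) ≅ 0

nerve of the cover:
  V12={p,s,t,v,w,x,y} V13={p,t,v,x,y} V14={s,t,v,w,x,y} V15={p,s,v,x} V23={p,q,t,v,x,y} V24={q,r,s,t,v,w,x,y} V25={p,s,v,x} V34={q,t,v,x,y} V35={p,v,x} V45={s,v,x}
  V123={p,t,v,x,y} V124={s,t,v,w,x,y} V125={p,s,v,x} V134={t,v,x,y} V135={p,v,x} V145={s,v,x} V234={q,t,v,x,y} V235={p,v,x} V245={s,v,x} V345={v,x}
  V1234={t,v,x,y} V1235={p,v,x} V1245={s,v,x} V1345={v,x} V2345={v,x}
  V12345={v,x}
components per intersection:
  V1: {p,x} {s} {t,v,y} {w}
  V2: {p,x} {q,r,s,t,v,w,y}
  V3: {p,x} {q,t,v,y}
  V4: {q,r,s,t,v,w,y} {x}
  V5: {p,x} {s} {u,v}
  V12: {p,x} {s} {t,v,y} {w}
  V13: {p,x} {t,v,y}
  V14: {s} {t,v,y} {w} {x}
  V15: {p,x} {s} {v}
  V23: {p,x} {q,t,v,y}
  V24: {q,r,s,t,v,w,y} {x}
  V25: {p,x} {s} {v}
  V34: {q,t,v,y} {x}
  V35: {p,x} {v}
  V45: {s} {v} {x}
  V123: {p,x} {t,v,y}
  V124: {s} {t,v,y} {w} {x}
  V125: {p,x} {s} {v}
  V134: {t,v,y} {x}
  V135: {p,x} {v}
  V145: {s} {v} {x}
  V234: {q,t,v,y} {x}
  V235: {p,x} {v}
  V245: {s} {v} {x}
  V345: {v} {x}
  V1234: {t,v,y} {x}
  V1235: {p,x} {v}
  V1245: {s} {v} {x}
  V1345: {v} {x}
  V2345: {v} {x}
  V12345: {v} {x}
C dims 13,27,25,11; δ0: rk 11, SNF 1^11; δ1: rk 16, SNF 1^16; δ2: rk 9, SNF 1^9
Ȟ^0 = (13 − 11) − 0 = 2, so Ȟ^0 ≅ Z^2
Ȟ^1 = (27 − 16) − 11 = 0, so Ȟ^1 ≅ 0
Ȟ^2 = (25 − 9) − 16 = 0, so Ȟ^2 ≅ 0


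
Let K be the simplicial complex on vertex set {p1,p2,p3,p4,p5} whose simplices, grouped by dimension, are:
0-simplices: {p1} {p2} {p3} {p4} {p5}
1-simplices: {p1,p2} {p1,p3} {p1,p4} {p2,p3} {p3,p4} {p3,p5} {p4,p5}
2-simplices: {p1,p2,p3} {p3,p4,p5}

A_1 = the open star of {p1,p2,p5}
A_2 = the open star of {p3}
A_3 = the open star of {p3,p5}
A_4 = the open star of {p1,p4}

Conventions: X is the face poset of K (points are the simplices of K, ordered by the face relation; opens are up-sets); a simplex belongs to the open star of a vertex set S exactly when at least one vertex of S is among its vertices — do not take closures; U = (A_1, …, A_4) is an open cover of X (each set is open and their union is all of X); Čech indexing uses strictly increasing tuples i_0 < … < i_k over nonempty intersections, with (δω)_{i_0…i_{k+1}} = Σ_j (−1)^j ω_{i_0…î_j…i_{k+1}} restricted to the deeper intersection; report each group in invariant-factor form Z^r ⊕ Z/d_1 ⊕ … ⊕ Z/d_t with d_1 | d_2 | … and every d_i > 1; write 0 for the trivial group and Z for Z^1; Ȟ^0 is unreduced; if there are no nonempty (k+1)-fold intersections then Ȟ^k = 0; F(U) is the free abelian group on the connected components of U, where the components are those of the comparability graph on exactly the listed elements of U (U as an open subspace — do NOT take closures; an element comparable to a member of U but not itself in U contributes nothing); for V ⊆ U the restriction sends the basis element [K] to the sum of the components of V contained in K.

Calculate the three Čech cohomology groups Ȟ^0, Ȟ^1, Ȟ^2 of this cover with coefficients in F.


Ȟ^0 = Z, Ȟ^1 = Z, Ȟ^2 = 0

nerve simplices:
  A1={{p1},{p2},{p5},{p1,p2},{p1,p3},{p1,p4},{p2,p3},{p3,p5},{p4,p5},{p1,p2,p3},{p3,p4,p5}} A2={{p3},{p1,p3},{p2,p3},{p3,p4},{p3,p5},{p1,p2,p3},{p3,p4,p5}} A3={{p3},{p5},{p1,p3},{p2,p3},{p3,p4},{p3,p5},{p4,p5},{p1,p2,p3},{p3,p4,p5}} A4={{p1},{p4},{p1,p2},{p1,p3},{p1,p4},{p3,p4},{p4,p5},{p1,p2,p3},{p3,p4,p5}}
  A12={{p1,p3},{p2,p3},{p3,p5},{p1,p2,p3},{p3,p4,p5}} A13={{p5},{p1,p3},{p2,p3},{p3,p5},{p4,p5},{p1,p2,p3},{p3,p4,p5}} A14={{p1},{p1,p2},{p1,p3},{p1,p4},{p4,p5},{p1,p2,p3},{p3,p4,p5}} A23={{p3},{p1,p3},{p2,p3},{p3,p4},{p3,p5},{p1,p2,p3},{p3,p4,p5}} A24={{p1,p3},{p3,p4},{p1,p2,p3},{p3,p4,p5}} A34={{p1,p3},{p3,p4},{p4,p5},{p1,p2,p3},{p3,p4,p5}}
  A123={{p1,p3},{p2,p3},{p3,p5},{p1,p2,p3},{p3,p4,p5}} A124={{p1,p3},{p1,p2,p3},{p3,p4,p5}} A134={{p1,p3},{p4,p5},{p1,p2,p3},{p3,p4,p5}} A234={{p1,p3},{p3,p4},{p1,p2,p3},{p3,p4,p5}}
  A1234={{p1,p3},{p1,p2,p3},{p3,p4,p5}}
components per intersection:
  A1: {{p1},{p2},{p1,p2},{p1,p3},{p1,p4},{p2,p3},{p1,p2,p3}} {{p5},{p3,p5},{p4,p5},{p3,p4,p5}}
  A2: {{p3},{p1,p3},{p2,p3},{p3,p4},{p3,p5},{p1,p2,p3},{p3,p4,p5}}
  A3: {{p3},{p5},{p1,p3},{p2,p3},{p3,p4},{p3,p5},{p4,p5},{p1,p2,p3},{p3,p4,p5}}
  A4: {{p1},{p4},{p1,p2},{p1,p3},{p1,p4},{p3,p4},{p4,p5},{p1,p2,p3},{p3,p4,p5}}
  A12: {{p1,p3},{p2,p3},{p1,p2,p3}} {{p3,p5},{p3,p4,p5}}
  A13: {{p5},{p3,p5},{p4,p5},{p3,p4,p5}} {{p1,p3},{p2,p3},{p1,p2,p3}}
  A14: {{p1},{p1,p2},{p1,p3},{p1,p4},{p1,p2,p3}} {{p4,p5},{p3,p4,p5}}
  A23: {{p3},{p1,p3},{p2,p3},{p3,p4},{p3,p5},{p1,p2,p3},{p3,p4,p5}}
  A24: {{p1,p3},{p1,p2,p3}} {{p3,p4},{p3,p4,p5}}
  A34: {{p1,p3},{p1,p2,p3}} {{p3,p4},{p4,p5},{p3,p4,p5}}
  A123: {{p1,p3},{p2,p3},{p1,p2,p3}} {{p3,p5},{p3,p4,p5}}
  A124: {{p1,p3},{p1,p2,p3}} {{p3,p4,p5}}
  A134: {{p1,p3},{p1,p2,p3}} {{p4,p5},{p3,p4,p5}}
  A234: {{p1,p3},{p1,p2,p3}} {{p3,p4},{p3,p4,p5}}
  A1234: {{p1,p3},{p1,p2,p3}} {{p3,p4,p5}}
C dims 5,11,8,2; δ0: rk 4, SNF 1^4; δ1: rk 6, SNF 1^6; δ2: rk 2, SNF 1^2
degree 0: 5−4−0 = 1 → Ȟ^0 ≅ Z
degree 1: 11−6−4 = 1 → Ȟ^1 ≅ Z
degree 2: 8−2−6 = 0 → Ȟ^2 ≅ 0
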